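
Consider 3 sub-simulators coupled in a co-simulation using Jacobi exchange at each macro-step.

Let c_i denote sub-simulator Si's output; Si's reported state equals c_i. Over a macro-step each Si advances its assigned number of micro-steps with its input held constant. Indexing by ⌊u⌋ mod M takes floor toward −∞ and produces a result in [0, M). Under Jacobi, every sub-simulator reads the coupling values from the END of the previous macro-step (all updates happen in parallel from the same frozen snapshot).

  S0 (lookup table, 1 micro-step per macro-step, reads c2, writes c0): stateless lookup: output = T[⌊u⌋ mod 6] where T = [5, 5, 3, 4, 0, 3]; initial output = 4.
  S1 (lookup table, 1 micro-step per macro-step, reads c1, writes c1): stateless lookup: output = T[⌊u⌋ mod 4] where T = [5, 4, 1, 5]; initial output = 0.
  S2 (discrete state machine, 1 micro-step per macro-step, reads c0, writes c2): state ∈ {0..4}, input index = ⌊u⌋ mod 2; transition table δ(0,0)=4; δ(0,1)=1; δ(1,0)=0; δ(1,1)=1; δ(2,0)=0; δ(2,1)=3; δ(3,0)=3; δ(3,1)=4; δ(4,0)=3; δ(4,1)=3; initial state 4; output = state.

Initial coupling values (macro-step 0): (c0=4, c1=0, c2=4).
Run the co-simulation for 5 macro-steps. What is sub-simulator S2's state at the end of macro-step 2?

macro 1: S0 reads c2=4 → after 1×micro: 0; S1 reads c1=0 → after 1×micro: 5; S2 reads c0=4 → after 1×micro: 3 ⇒ (c0=0, c1=5, c2=3)
macro 2: S0 reads c2=3 → after 1×micro: 4; S1 reads c1=5 → after 1×micro: 4; S2 reads c0=0 → after 1×micro: 3 ⇒ (c0=4, c1=4, c2=3)
macro 3: S0 reads c2=3 → after 1×micro: 4; S1 reads c1=4 → after 1×micro: 5; S2 reads c0=4 → after 1×micro: 3 ⇒ (c0=4, c1=5, c2=3)
macro 4: S0 reads c2=3 → after 1×micro: 4; S1 reads c1=5 → after 1×micro: 4; S2 reads c0=4 → after 1×micro: 3 ⇒ (c0=4, c1=4, c2=3)
macro 5: S0 reads c2=3 → after 1×micro: 4; S1 reads c1=4 → after 1×micro: 5; S2 reads c0=4 → after 1×micro: 3 ⇒ (c0=4, c1=5, c2=3)

S2 state at macro-step 2 = 3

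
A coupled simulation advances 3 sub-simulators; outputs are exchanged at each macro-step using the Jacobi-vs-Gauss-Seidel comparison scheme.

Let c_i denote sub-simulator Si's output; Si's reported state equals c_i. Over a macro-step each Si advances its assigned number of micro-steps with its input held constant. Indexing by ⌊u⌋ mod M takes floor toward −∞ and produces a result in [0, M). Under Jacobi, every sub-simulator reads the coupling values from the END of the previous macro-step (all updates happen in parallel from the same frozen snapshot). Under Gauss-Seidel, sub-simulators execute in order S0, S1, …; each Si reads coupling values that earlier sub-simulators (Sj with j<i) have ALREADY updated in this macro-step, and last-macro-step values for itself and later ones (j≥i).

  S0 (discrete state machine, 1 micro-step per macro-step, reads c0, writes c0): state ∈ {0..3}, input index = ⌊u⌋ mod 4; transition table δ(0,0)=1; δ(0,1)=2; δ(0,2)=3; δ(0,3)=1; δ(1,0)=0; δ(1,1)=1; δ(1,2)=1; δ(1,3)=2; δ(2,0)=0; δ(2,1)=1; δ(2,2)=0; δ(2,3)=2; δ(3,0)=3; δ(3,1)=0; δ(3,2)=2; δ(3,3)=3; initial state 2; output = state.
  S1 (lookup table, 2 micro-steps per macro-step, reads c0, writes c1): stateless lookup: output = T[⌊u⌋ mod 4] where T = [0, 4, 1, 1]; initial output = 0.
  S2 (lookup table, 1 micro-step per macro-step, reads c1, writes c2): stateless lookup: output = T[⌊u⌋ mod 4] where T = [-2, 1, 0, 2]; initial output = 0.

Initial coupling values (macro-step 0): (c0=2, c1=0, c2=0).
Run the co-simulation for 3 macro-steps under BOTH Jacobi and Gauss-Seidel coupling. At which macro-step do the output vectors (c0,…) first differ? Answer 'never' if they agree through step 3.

[Jacobi] macro 1: S0 reads c0=2 → after 1×micro: 0; S1 reads c0=2 → after 2×micro: 1; S2 reads c1=0 → after 1×micro: -2 ⇒ (c0=0, c1=1, c2=-2)
[Jacobi] macro 2: S0 reads c0=0 → after 1×micro: 1; S1 reads c0=0 → after 2×micro: 0; S2 reads c1=1 → after 1×micro: 1 ⇒ (c0=1, c1=0, c2=1)
[Jacobi] macro 3: S0 reads c0=1 → after 1×micro: 1; S1 reads c0=1 → after 2×micro: 4; S2 reads c1=0 → after 1×micro: -2 ⇒ (c0=1, c1=4, c2=-2)
[Gauss-Seidel] macro 1: S0 reads c0=2 → after 1×micro: 0; S1 reads c0=0 → after 2×micro: 0; S2 reads c1=0 → after 1×micro: -2 ⇒ (c0=0, c1=0, c2=-2)
[Gauss-Seidel] macro 2: S0 reads c0=0 → after 1×micro: 1; S1 reads c0=1 → after 2×micro: 4; S2 reads c1=4 → after 1×micro: -2 ⇒ (c0=1, c1=4, c2=-2)
[Gauss-Seidel] macro 3: S0 reads c0=1 → after 1×micro: 1; S1 reads c0=1 → after 2×micro: 4; S2 reads c1=4 → after 1×micro: -2 ⇒ (c0=1, c1=4, c2=-2)

first divergence at macro-step: 1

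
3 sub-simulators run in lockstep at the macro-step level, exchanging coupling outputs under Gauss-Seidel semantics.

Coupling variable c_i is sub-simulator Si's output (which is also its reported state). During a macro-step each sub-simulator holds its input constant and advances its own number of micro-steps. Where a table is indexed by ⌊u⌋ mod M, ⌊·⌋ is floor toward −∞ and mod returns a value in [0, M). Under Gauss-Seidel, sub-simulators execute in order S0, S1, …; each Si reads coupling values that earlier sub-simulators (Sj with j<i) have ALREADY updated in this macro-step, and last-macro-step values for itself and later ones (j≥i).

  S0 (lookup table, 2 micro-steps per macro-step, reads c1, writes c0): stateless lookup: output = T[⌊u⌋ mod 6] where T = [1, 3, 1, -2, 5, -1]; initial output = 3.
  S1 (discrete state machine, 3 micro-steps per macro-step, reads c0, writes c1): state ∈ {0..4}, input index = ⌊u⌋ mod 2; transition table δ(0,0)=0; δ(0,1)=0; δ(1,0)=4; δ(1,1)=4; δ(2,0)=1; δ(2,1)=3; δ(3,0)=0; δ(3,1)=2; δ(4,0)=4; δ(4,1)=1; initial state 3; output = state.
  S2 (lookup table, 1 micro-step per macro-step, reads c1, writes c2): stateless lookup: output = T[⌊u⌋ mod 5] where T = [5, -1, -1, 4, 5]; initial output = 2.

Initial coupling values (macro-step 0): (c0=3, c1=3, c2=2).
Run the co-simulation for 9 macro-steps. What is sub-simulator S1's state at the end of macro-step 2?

macro 1: S0 reads c1=3 → after 2×micro: -2; S1 reads c0=-2 → after 3×micro: 0; S2 reads c1=0 → after 1×micro: 5 ⇒ (c0=-2, c1=0, c2=5)
macro 2: S0 reads c1=0 → after 2×micro: 1; S1 reads c0=1 → after 3×micro: 0; S2 reads c1=0 → after 1×micro: 5 ⇒ (c0=1, c1=0, c2=5)
macro 3: S0 reads c1=0 → after 2×micro: 1; S1 reads c0=1 → after 3×micro: 0; S2 reads c1=0 → after 1×micro: 5 ⇒ (c0=1, c1=0, c2=5)
macro 4: S0 reads c1=0 → after 2×micro: 1; S1 reads c0=1 → after 3×micro: 0; S2 reads c1=0 → after 1×micro: 5 ⇒ (c0=1, c1=0, c2=5)
macro 5: S0 reads c1=0 → after 2×micro: 1; S1 reads c0=1 → after 3×micro: 0; S2 reads c1=0 → after 1×micro: 5 ⇒ (c0=1, c1=0, c2=5)
macro 6: S0 reads c1=0 → after 2×micro: 1; S1 reads c0=1 → after 3×micro: 0; S2 reads c1=0 → after 1×micro: 5 ⇒ (c0=1, c1=0, c2=5)
macro 7: S0 reads c1=0 → after 2×micro: 1; S1 reads c0=1 → after 3×micro: 0; S2 reads c1=0 → after 1×micro: 5 ⇒ (c0=1, c1=0, c2=5)
macro 8: S0 reads c1=0 → after 2×micro: 1; S1 reads c0=1 → after 3×micro: 0; S2 reads c1=0 → after 1×micro: 5 ⇒ (c0=1, c1=0, c2=5)
macro 9: S0 reads c1=0 → after 2×micro: 1; S1 reads c0=1 → after 3×micro: 0; S2 reads c1=0 → after 1×micro: 5 ⇒ (c0=1, c1=0, c2=5)

S1 state at macro-step 2 = 0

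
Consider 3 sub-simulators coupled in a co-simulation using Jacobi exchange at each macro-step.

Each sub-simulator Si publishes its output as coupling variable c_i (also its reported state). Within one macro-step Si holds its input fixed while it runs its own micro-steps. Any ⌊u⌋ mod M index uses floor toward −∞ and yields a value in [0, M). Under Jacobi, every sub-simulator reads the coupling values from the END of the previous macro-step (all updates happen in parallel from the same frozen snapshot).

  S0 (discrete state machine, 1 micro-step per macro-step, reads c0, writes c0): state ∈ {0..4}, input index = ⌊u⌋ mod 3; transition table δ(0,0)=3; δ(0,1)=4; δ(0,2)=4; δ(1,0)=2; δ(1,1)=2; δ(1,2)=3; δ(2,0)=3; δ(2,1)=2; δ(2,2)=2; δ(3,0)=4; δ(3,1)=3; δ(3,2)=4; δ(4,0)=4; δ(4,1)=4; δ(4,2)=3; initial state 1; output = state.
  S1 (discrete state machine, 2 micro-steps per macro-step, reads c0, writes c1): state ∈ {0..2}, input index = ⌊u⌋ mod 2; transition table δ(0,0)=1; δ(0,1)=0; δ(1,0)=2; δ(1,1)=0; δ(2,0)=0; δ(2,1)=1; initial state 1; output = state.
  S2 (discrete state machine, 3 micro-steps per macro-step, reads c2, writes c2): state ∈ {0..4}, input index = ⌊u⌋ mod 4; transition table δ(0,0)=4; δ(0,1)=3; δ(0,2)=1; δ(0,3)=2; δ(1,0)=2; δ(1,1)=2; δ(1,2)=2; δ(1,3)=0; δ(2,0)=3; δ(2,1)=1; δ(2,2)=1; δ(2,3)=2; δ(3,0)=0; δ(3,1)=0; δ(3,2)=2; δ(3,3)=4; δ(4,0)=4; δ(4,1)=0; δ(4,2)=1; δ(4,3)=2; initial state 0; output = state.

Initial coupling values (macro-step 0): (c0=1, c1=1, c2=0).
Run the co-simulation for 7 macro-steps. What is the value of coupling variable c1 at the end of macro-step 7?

macro 1: S0 reads c0=1 → after 1×micro: 2; S1 reads c0=1 → after 2×micro: 0; S2 reads c2=0 → after 3×micro: 4 ⇒ (c0=2, c1=0, c2=4)
macro 2: S0 reads c0=2 → after 1×micro: 2; S1 reads c0=2 → after 2×micro: 2; S2 reads c2=4 → after 3×micro: 4 ⇒ (c0=2, c1=2, c2=4)
macro 3: S0 reads c0=2 → after 1×micro: 2; S1 reads c0=2 → after 2×micro: 1; S2 reads c2=4 → after 3×micro: 4 ⇒ (c0=2, c1=1, c2=4)
macro 4: S0 reads c0=2 → after 1×micro: 2; S1 reads c0=2 → after 2×micro: 0; S2 reads c2=4 → after 3×micro: 4 ⇒ (c0=2, c1=0, c2=4)
macro 5: S0 reads c0=2 → after 1×micro: 2; S1 reads c0=2 → after 2×micro: 2; S2 reads c2=4 → after 3×micro: 4 ⇒ (c0=2, c1=2, c2=4)
macro 6: S0 reads c0=2 → after 1×micro: 2; S1 reads c0=2 → after 2×micro: 1; S2 reads c2=4 → after 3×micro: 4 ⇒ (c0=2, c1=1, c2=4)
macro 7: S0 reads c0=2 → after 1×micro: 2; S1 reads c0=2 → after 2×micro: 0; S2 reads c2=4 → after 3×micro: 4 ⇒ (c0=2, c1=0, c2=4)

c1 at macro-step 7 = 0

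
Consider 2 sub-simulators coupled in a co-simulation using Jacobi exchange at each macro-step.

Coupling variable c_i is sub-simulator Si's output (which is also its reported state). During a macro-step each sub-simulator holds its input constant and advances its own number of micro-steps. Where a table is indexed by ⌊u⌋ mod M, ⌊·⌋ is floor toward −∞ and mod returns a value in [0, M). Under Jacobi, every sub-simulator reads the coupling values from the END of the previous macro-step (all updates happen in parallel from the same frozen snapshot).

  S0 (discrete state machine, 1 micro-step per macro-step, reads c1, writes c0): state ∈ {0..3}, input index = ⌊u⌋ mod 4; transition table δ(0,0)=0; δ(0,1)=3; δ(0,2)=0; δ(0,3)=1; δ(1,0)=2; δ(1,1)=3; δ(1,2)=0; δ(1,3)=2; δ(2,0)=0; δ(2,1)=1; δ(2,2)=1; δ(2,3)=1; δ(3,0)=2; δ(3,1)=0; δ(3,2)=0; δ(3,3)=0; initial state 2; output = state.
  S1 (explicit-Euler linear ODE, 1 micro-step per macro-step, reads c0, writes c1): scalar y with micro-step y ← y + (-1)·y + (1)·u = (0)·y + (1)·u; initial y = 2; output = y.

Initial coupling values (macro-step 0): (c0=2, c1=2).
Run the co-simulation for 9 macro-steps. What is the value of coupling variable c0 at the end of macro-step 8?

macro 1: S0 reads c1=2 → after 1×micro: 1; S1 reads c0=2 → after 1×micro: 2 ⇒ (c0=1, c1=2)
macro 2: S0 reads c1=2 → after 1×micro: 0; S1 reads c0=1 → after 1×micro: 1 ⇒ (c0=0, c1=1)
macro 3: S0 reads c1=1 → after 1×micro: 3; S1 reads c0=0 → after 1×micro: 0 ⇒ (c0=3, c1=0)
macro 4: S0 reads c1=0 → after 1×micro: 2; S1 reads c0=3 → after 1×micro: 3 ⇒ (c0=2, c1=3)
macro 5: S0 reads c1=3 → after 1×micro: 1; S1 reads c0=2 → after 1×micro: 2 ⇒ (c0=1, c1=2)
macro 6: S0 reads c1=2 → after 1×micro: 0; S1 reads c0=1 → after 1×micro: 1 ⇒ (c0=0, c1=1)
macro 7: S0 reads c1=1 → after 1×micro: 3; S1 reads c0=0 → after 1×micro: 0 ⇒ (c0=3, c1=0)
macro 8: S0 reads c1=0 → after 1×micro: 2; S1 reads c0=3 → after 1×micro: 3 ⇒ (c0=2, c1=3)
macro 9: S0 reads c1=3 → after 1×micro: 1; S1 reads c0=2 → after 1×micro: 2 ⇒ (c0=1, c1=2)

c0 at macro-step 8 = 2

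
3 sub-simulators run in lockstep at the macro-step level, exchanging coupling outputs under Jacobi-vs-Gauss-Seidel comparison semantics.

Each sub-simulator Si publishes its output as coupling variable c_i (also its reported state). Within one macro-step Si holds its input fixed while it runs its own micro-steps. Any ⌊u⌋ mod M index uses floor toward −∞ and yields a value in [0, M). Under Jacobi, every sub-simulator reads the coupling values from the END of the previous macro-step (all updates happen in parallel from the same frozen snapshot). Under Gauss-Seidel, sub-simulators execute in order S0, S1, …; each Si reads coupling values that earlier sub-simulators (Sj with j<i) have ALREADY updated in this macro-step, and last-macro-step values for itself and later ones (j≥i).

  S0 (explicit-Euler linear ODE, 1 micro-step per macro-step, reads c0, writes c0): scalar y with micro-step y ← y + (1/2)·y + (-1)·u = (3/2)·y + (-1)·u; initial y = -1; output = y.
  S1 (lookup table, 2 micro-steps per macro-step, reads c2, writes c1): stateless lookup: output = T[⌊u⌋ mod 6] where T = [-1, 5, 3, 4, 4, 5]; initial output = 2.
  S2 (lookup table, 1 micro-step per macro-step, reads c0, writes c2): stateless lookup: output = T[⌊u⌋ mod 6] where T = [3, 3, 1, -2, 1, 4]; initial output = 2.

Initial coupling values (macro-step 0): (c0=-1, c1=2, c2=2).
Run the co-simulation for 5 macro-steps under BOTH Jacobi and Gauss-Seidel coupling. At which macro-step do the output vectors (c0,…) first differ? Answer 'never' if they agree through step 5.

[Jacobi] macro 1: S0 reads c0=-1 → after 1×micro: -1/2; S1 reads c2=2 → after 2×micro: 3; S2 reads c0=-1 → after 1×micro: 4 ⇒ (c0=-1/2, c1=3, c2=4)
[Jacobi] macro 2: S0 reads c0=-1/2 → after 1×micro: -1/4; S1 reads c2=4 → after 2×micro: 4; S2 reads c0=-1/2 → after 1×micro: 4 ⇒ (c0=-1/4, c1=4, c2=4)
[Jacobi] macro 3: S0 reads c0=-1/4 → after 1×micro: -1/8; S1 reads c2=4 → after 2×micro: 4; S2 reads c0=-1/4 → after 1×micro: 4 ⇒ (c0=-1/8, c1=4, c2=4)
[Jacobi] macro 4: S0 reads c0=-1/8 → after 1×micro: -1/16; S1 reads c2=4 → after 2×micro: 4; S2 reads c0=-1/8 → after 1×micro: 4 ⇒ (c0=-1/16, c1=4, c2=4)
[Jacobi] macro 5: S0 reads c0=-1/16 → after 1×micro: -1/32; S1 reads c2=4 → after 2×micro: 4; S2 reads c0=-1/16 → after 1×micro: 4 ⇒ (c0=-1/32, c1=4, c2=4)
[Gauss-Seidel] macro 1: S0 reads c0=-1 → after 1×micro: -1/2; S1 reads c2=2 → after 2×micro: 3; S2 reads c0=-1/2 → after 1×micro: 4 ⇒ (c0=-1/2, c1=3, c2=4)
[Gauss-Seidel] macro 2: S0 reads c0=-1/2 → after 1×micro: -1/4; S1 reads c2=4 → after 2×micro: 4; S2 reads c0=-1/4 → after 1×micro: 4 ⇒ (c0=-1/4, c1=4, c2=4)
[Gauss-Seidel] macro 3: S0 reads c0=-1/4 → after 1×micro: -1/8; S1 reads c2=4 → after 2×micro: 4; S2 reads c0=-1/8 → after 1×micro: 4 ⇒ (c0=-1/8, c1=4, c2=4)
[Gauss-Seidel] macro 4: S0 reads c0=-1/8 → after 1×micro: -1/16; S1 reads c2=4 → after 2×micro: 4; S2 reads c0=-1/16 → after 1×micro: 4 ⇒ (c0=-1/16, c1=4, c2=4)
[Gauss-Seidel] macro 5: S0 reads c0=-1/16 → after 1×micro: -1/32; S1 reads c2=4 → after 2×micro: 4; S2 reads c0=-1/32 → after 1×micro: 4 ⇒ (c0=-1/32, c1=4, c2=4)

first divergence at macro-step: never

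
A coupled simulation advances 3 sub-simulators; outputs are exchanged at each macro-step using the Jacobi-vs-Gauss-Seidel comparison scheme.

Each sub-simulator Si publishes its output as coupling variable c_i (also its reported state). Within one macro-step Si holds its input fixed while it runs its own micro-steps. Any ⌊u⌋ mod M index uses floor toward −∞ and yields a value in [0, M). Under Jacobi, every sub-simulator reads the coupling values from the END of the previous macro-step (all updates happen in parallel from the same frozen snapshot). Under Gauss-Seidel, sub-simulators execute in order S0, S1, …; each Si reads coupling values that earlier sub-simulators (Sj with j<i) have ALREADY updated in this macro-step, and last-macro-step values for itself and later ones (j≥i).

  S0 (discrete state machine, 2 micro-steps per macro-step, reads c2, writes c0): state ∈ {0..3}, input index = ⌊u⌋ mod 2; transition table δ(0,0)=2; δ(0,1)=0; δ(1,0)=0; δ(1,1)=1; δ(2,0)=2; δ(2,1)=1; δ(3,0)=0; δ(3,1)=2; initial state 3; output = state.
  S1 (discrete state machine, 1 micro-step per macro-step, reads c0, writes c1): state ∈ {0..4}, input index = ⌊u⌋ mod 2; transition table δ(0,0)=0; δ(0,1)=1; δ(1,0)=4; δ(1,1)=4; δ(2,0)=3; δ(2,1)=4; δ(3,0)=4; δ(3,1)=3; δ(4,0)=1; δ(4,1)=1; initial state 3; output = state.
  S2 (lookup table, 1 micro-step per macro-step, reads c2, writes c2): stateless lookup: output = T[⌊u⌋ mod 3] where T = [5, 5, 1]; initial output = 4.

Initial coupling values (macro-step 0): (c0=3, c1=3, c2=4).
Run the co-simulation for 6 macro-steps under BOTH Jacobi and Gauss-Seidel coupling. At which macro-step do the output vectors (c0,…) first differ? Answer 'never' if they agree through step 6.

[Jacobi] macro 1: S0 reads c2=4 → after 2×micro: 2; S1 reads c0=3 → after 1×micro: 3; S2 reads c2=4 → after 1×micro: 5 ⇒ (c0=2, c1=3, c2=5)
[Jacobi] macro 2: S0 reads c2=5 → after 2×micro: 1; S1 reads c0=2 → after 1×micro: 4; S2 reads c2=5 → after 1×micro: 1 ⇒ (c0=1, c1=4, c2=1)
[Jacobi] macro 3: S0 reads c2=1 → after 2×micro: 1; S1 reads c0=1 → after 1×micro: 1; S2 reads c2=1 → after 1×micro: 5 ⇒ (c0=1, c1=1, c2=5)
[Jacobi] macro 4: S0 reads c2=5 → after 2×micro: 1; S1 reads c0=1 → after 1×micro: 4; S2 reads c2=5 → after 1×micro: 1 ⇒ (c0=1, c1=4, c2=1)
[Jacobi] macro 5: S0 reads c2=1 → after 2×micro: 1; S1 reads c0=1 → after 1×micro: 1; S2 reads c2=1 → after 1×micro: 5 ⇒ (c0=1, c1=1, c2=5)
[Jacobi] macro 6: S0 reads c2=5 → after 2×micro: 1; S1 reads c0=1 → after 1×micro: 4; S2 reads c2=5 → after 1×micro: 1 ⇒ (c0=1, c1=4, c2=1)
[Gauss-Seidel] macro 1: S0 reads c2=4 → after 2×micro: 2; S1 reads c0=2 → after 1×micro: 4; S2 reads c2=4 → after 1×micro: 5 ⇒ (c0=2, c1=4, c2=5)
[Gauss-Seidel] macro 2: S0 reads c2=5 → after 2×micro: 1; S1 reads c0=1 → after 1×micro: 1; S2 reads c2=5 → after 1×micro: 1 ⇒ (c0=1, c1=1, c2=1)
[Gauss-Seidel] macro 3: S0 reads c2=1 → after 2×micro: 1; S1 reads c0=1 → after 1×micro: 4; S2 reads c2=1 → after 1×micro: 5 ⇒ (c0=1, c1=4, c2=5)
[Gauss-Seidel] macro 4: S0 reads c2=5 → after 2×micro: 1; S1 reads c0=1 → after 1×micro: 1; S2 reads c2=5 → after 1×micro: 1 ⇒ (c0=1, c1=1, c2=1)
[Gauss-Seidel] macro 5: S0 reads c2=1 → after 2×micro: 1; S1 reads c0=1 → after 1×micro: 4; S2 reads c2=1 → after 1×micro: 5 ⇒ (c0=1, c1=4, c2=5)
[Gauss-Seidel] macro 6: S0 reads c2=5 → after 2×micro: 1; S1 reads c0=1 → after 1×micro: 1; S2 reads c2=5 → after 1×micro: 1 ⇒ (c0=1, c1=1, c2=1)

first divergence at macro-step: 1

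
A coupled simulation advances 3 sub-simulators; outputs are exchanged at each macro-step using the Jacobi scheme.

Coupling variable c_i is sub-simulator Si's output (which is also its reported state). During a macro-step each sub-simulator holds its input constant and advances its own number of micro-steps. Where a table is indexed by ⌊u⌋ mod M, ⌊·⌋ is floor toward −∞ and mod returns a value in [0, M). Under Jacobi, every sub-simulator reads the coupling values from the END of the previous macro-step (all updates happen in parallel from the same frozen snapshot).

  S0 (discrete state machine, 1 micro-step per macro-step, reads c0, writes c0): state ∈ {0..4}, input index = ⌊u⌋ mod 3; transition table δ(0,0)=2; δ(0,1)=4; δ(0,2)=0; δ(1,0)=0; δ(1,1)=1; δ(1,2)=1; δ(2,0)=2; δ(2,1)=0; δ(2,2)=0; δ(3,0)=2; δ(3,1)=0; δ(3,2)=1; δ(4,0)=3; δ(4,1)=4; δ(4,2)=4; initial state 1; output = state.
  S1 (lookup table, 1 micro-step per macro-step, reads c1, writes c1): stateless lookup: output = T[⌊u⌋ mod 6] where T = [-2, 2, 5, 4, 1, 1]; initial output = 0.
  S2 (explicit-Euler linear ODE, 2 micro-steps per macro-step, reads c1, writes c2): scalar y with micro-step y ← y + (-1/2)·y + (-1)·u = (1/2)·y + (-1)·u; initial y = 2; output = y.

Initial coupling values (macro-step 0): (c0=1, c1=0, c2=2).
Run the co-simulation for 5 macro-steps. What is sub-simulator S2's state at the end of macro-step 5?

macro 1: S0 reads c0=1 → after 1×micro: 1; S1 reads c1=0 → after 1×micro: -2; S2 reads c1=0 → after 2×micro: 1/2 ⇒ (c0=1, c1=-2, c2=1/2)
macro 2: S0 reads c0=1 → after 1×micro: 1; S1 reads c1=-2 → after 1×micro: 1; S2 reads c1=-2 → after 2×micro: 25/8 ⇒ (c0=1, c1=1, c2=25/8)
macro 3: S0 reads c0=1 → after 1×micro: 1; S1 reads c1=1 → after 1×micro: 2; S2 reads c1=1 → after 2×micro: -23/32 ⇒ (c0=1, c1=2, c2=-23/32)
macro 4: S0 reads c0=1 → after 1×micro: 1; S1 reads c1=2 → after 1×micro: 5; S2 reads c1=2 → after 2×micro: -407/128 ⇒ (c0=1, c1=5, c2=-407/128)
macro 5: S0 reads c0=1 → after 1×micro: 1; S1 reads c1=5 → after 1×micro: 1; S2 reads c1=5 → after 2×micro: -4247/512 ⇒ (c0=1, c1=1, c2=-4247/512)

S2 state at macro-step 5 = -4247/512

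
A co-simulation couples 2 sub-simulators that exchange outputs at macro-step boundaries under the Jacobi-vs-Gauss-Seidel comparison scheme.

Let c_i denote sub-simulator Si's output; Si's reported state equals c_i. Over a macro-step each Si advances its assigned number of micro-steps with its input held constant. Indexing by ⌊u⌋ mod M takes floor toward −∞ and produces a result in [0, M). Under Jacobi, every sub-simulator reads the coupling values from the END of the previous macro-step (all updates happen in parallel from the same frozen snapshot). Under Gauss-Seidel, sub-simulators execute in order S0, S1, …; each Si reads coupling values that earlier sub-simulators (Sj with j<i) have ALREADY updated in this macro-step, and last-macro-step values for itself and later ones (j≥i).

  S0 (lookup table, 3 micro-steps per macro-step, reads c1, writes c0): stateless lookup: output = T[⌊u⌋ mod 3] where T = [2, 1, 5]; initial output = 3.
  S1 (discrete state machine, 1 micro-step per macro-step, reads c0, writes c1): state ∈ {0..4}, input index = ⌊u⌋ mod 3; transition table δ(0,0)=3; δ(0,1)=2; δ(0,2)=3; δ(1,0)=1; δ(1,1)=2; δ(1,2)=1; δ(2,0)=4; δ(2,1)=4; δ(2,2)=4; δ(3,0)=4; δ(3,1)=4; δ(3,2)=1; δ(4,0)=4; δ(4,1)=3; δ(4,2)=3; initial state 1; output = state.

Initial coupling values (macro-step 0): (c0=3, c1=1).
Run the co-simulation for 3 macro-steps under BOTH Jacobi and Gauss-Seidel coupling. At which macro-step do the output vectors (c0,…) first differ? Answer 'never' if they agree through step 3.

first divergence at macro-step: 1

[Jacobi] macro 1: S0 reads c1=1 → after 3×micro: 1; S1 reads c0=3 → after 1×micro: 1 ⇒ (c0=1, c1=1)
[Jacobi] macro 2: S0 reads c1=1 → after 3×micro: 1; S1 reads c0=1 → after 1×micro: 2 ⇒ (c0=1, c1=2)
[Jacobi] macro 3: S0 reads c1=2 → after 3×micro: 5; S1 reads c0=1 → after 1×micro: 4 ⇒ (c0=5, c1=4)
[Gauss-Seidel] macro 1: S0 reads c1=1 → after 3×micro: 1; S1 reads c0=1 → after 1×micro: 2 ⇒ (c0=1, c1=2)
[Gauss-Seidel] macro 2: S0 reads c1=2 → after 3×micro: 5; S1 reads c0=5 → after 1×micro: 4 ⇒ (c0=5, c1=4)
[Gauss-Seidel] macro 3: S0 reads c1=4 → after 3×micro: 1; S1 reads c0=1 → after 1×micro: 3 ⇒ (c0=1, c1=3)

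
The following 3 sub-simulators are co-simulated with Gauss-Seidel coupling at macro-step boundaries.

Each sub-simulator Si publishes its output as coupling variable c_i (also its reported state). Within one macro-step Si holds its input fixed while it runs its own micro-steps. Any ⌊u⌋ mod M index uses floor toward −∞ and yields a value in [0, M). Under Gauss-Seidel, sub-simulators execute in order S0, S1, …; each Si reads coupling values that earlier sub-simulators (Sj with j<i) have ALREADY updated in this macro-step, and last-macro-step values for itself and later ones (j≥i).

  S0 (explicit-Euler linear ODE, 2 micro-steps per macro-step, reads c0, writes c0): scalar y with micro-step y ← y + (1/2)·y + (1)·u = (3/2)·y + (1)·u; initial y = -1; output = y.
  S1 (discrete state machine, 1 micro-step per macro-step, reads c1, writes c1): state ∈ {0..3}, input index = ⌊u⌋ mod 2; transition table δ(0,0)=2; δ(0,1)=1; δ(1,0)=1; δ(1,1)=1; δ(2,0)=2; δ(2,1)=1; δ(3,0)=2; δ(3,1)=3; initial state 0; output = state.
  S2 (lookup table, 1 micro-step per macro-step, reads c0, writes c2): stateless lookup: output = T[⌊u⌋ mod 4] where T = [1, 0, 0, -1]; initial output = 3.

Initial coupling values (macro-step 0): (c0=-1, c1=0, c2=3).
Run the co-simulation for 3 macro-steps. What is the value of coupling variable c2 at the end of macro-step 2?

macro 1: S0 reads c0=-1 → after 2×micro: -19/4; S1 reads c1=0 → after 1×micro: 2; S2 reads c0=-19/4 → after 1×micro: -1 ⇒ (c0=-19/4, c1=2, c2=-1)
macro 2: S0 reads c0=-19/4 → after 2×micro: -361/16; S1 reads c1=2 → after 1×micro: 2; S2 reads c0=-361/16 → after 1×micro: 0 ⇒ (c0=-361/16, c1=2, c2=0)
macro 3: S0 reads c0=-361/16 → after 2×micro: -6859/64; S1 reads c1=2 → after 1×micro: 2; S2 reads c0=-6859/64 → after 1×micro: 1 ⇒ (c0=-6859/64, c1=2, c2=1)

c2 at macro-step 2 = 0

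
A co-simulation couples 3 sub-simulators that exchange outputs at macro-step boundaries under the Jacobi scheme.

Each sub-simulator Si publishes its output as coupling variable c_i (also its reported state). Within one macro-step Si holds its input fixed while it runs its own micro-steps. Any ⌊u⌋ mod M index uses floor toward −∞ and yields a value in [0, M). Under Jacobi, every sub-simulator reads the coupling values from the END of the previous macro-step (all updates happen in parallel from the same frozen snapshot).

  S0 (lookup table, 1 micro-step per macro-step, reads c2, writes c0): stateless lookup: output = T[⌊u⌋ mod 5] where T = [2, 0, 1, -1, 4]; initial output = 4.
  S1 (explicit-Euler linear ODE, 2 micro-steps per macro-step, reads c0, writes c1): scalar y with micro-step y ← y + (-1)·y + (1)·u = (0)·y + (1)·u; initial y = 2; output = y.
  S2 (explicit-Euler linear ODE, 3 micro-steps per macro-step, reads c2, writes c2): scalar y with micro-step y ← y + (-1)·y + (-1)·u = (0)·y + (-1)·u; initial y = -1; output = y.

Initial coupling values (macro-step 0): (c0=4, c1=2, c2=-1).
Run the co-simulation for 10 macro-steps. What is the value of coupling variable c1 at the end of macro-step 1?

c1 at macro-step 1 = 4

macro 1: S0 reads c2=-1 → after 1×micro: 4; S1 reads c0=4 → after 2×micro: 4; S2 reads c2=-1 → after 3×micro: 1 ⇒ (c0=4, c1=4, c2=1)
macro 2: S0 reads c2=1 → after 1×micro: 0; S1 reads c0=4 → after 2×micro: 4; S2 reads c2=1 → after 3×micro: -1 ⇒ (c0=0, c1=4, c2=-1)
macro 3: S0 reads c2=-1 → after 1×micro: 4; S1 reads c0=0 → after 2×micro: 0; S2 reads c2=-1 → after 3×micro: 1 ⇒ (c0=4, c1=0, c2=1)
macro 4: S0 reads c2=1 → after 1×micro: 0; S1 reads c0=4 → after 2×micro: 4; S2 reads c2=1 → after 3×micro: -1 ⇒ (c0=0, c1=4, c2=-1)
macro 5: S0 reads c2=-1 → after 1×micro: 4; S1 reads c0=0 → after 2×micro: 0; S2 reads c2=-1 → after 3×micro: 1 ⇒ (c0=4, c1=0, c2=1)
macro 6: S0 reads c2=1 → after 1×micro: 0; S1 reads c0=4 → after 2×micro: 4; S2 reads c2=1 → after 3×micro: -1 ⇒ (c0=0, c1=4, c2=-1)
macro 7: S0 reads c2=-1 → after 1×micro: 4; S1 reads c0=0 → after 2×micro: 0; S2 reads c2=-1 → after 3×micro: 1 ⇒ (c0=4, c1=0, c2=1)
macro 8: S0 reads c2=1 → after 1×micro: 0; S1 reads c0=4 → after 2×micro: 4; S2 reads c2=1 → after 3×micro: -1 ⇒ (c0=0, c1=4, c2=-1)
macro 9: S0 reads c2=-1 → after 1×micro: 4; S1 reads c0=0 → after 2×micro: 0; S2 reads c2=-1 → after 3×micro: 1 ⇒ (c0=4, c1=0, c2=1)
macro 10: S0 reads c2=1 → after 1×micro: 0; S1 reads c0=4 → after 2×micro: 4; S2 reads c2=1 → after 3×micro: -1 ⇒ (c0=0, c1=4, c2=-1)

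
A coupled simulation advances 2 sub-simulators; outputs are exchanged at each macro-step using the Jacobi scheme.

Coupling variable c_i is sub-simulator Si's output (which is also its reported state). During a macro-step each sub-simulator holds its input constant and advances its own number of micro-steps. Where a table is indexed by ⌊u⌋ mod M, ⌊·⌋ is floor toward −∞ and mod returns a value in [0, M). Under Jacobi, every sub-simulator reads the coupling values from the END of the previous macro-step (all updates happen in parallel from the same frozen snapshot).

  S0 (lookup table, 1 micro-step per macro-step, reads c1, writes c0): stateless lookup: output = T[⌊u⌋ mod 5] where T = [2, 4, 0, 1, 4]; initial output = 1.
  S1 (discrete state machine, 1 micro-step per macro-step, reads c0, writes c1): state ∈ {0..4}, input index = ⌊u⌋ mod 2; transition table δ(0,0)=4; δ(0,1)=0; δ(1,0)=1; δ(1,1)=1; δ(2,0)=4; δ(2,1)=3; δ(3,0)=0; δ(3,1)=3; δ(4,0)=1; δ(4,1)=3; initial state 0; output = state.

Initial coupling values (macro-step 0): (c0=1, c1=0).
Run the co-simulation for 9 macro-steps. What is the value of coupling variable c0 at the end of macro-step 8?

macro 1: S0 reads c1=0 → after 1×micro: 2; S1 reads c0=1 → after 1×micro: 0 ⇒ (c0=2, c1=0)
macro 2: S0 reads c1=0 → after 1×micro: 2; S1 reads c0=2 → after 1×micro: 4 ⇒ (c0=2, c1=4)
macro 3: S0 reads c1=4 → after 1×micro: 4; S1 reads c0=2 → after 1×micro: 1 ⇒ (c0=4, c1=1)
macro 4: S0 reads c1=1 → after 1×micro: 4; S1 reads c0=4 → after 1×micro: 1 ⇒ (c0=4, c1=1)
macro 5: S0 reads c1=1 → after 1×micro: 4; S1 reads c0=4 → after 1×micro: 1 ⇒ (c0=4, c1=1)
macro 6: S0 reads c1=1 → after 1×micro: 4; S1 reads c0=4 → after 1×micro: 1 ⇒ (c0=4, c1=1)
macro 7: S0 reads c1=1 → after 1×micro: 4; S1 reads c0=4 → after 1×micro: 1 ⇒ (c0=4, c1=1)
macro 8: S0 reads c1=1 → after 1×micro: 4; S1 reads c0=4 → after 1×micro: 1 ⇒ (c0=4, c1=1)
macro 9: S0 reads c1=1 → after 1×micro: 4; S1 reads c0=4 → after 1×micro: 1 ⇒ (c0=4, c1=1)

c0 at macro-step 8 = 4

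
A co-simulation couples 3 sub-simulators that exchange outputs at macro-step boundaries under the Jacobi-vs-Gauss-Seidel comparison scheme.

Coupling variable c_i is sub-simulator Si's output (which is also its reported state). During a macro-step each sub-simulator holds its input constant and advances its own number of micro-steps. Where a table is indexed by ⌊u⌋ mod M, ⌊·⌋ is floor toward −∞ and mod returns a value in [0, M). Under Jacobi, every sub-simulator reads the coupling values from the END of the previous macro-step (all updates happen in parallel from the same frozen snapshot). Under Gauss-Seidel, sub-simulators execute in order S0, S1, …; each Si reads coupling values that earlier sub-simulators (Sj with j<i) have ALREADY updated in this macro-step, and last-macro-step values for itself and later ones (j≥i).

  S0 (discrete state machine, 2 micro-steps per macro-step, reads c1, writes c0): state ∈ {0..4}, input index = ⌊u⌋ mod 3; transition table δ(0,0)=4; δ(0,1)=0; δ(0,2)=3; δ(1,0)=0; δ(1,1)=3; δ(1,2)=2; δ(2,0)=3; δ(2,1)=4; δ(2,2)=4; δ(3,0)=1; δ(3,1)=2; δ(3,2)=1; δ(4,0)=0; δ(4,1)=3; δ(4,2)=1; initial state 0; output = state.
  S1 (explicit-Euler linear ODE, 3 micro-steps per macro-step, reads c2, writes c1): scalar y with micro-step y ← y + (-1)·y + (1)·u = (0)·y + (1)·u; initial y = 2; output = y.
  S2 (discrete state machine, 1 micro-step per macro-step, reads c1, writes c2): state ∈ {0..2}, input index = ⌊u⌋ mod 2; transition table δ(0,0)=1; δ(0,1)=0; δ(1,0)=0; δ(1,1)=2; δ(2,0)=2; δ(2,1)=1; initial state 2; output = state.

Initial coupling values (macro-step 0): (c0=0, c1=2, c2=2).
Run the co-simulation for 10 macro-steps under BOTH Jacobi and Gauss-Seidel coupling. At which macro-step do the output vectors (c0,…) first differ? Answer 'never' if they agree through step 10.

[Jacobi] macro 1: S0 reads c1=2 → after 2×micro: 1; S1 reads c2=2 → after 3×micro: 2; S2 reads c1=2 → after 1×micro: 2 ⇒ (c0=1, c1=2, c2=2)
[Jacobi] macro 2: S0 reads c1=2 → after 2×micro: 4; S1 reads c2=2 → after 3×micro: 2; S2 reads c1=2 → after 1×micro: 2 ⇒ (c0=4, c1=2, c2=2)
[Jacobi] macro 3: S0 reads c1=2 → after 2×micro: 2; S1 reads c2=2 → after 3×micro: 2; S2 reads c1=2 → after 1×micro: 2 ⇒ (c0=2, c1=2, c2=2)
[Jacobi] macro 4: S0 reads c1=2 → after 2×micro: 1; S1 reads c2=2 → after 3×micro: 2; S2 reads c1=2 → after 1×micro: 2 ⇒ (c0=1, c1=2, c2=2)
[Jacobi] macro 5: S0 reads c1=2 → after 2×micro: 4; S1 reads c2=2 → after 3×micro: 2; S2 reads c1=2 → after 1×micro: 2 ⇒ (c0=4, c1=2, c2=2)
[Jacobi] macro 6: S0 reads c1=2 → after 2×micro: 2; S1 reads c2=2 → after 3×micro: 2; S2 reads c1=2 → after 1×micro: 2 ⇒ (c0=2, c1=2, c2=2)
[Jacobi] macro 7: S0 reads c1=2 → after 2×micro: 1; S1 reads c2=2 → after 3×micro: 2; S2 reads c1=2 → after 1×micro: 2 ⇒ (c0=1, c1=2, c2=2)
[Jacobi] macro 8: S0 reads c1=2 → after 2×micro: 4; S1 reads c2=2 → after 3×micro: 2; S2 reads c1=2 → after 1×micro: 2 ⇒ (c0=4, c1=2, c2=2)
[Jacobi] macro 9: S0 reads c1=2 → after 2×micro: 2; S1 reads c2=2 → after 3×micro: 2; S2 reads c1=2 → after 1×micro: 2 ⇒ (c0=2, c1=2, c2=2)
[Jacobi] macro 10: S0 reads c1=2 → after 2×micro: 1; S1 reads c2=2 → after 3×micro: 2; S2 reads c1=2 → after 1×micro: 2 ⇒ (c0=1, c1=2, c2=2)
[Gauss-Seidel] macro 1: S0 reads c1=2 → after 2×micro: 1; S1 reads c2=2 → after 3×micro: 2; S2 reads c1=2 → after 1×micro: 2 ⇒ (c0=1, c1=2, c2=2)
[Gauss-Seidel] macro 2: S0 reads c1=2 → after 2×micro: 4; S1 reads c2=2 → after 3×micro: 2; S2 reads c1=2 → after 1×micro: 2 ⇒ (c0=4, c1=2, c2=2)
[Gauss-Seidel] macro 3: S0 reads c1=2 → after 2×micro: 2; S1 reads c2=2 → after 3×micro: 2; S2 reads c1=2 → after 1×micro: 2 ⇒ (c0=2, c1=2, c2=2)
[Gauss-Seidel] macro 4: S0 reads c1=2 → after 2×micro: 1; S1 reads c2=2 → after 3×micro: 2; S2 reads c1=2 → after 1×micro: 2 ⇒ (c0=1, c1=2, c2=2)
[Gauss-Seidel] macro 5: S0 reads c1=2 → after 2×micro: 4; S1 reads c2=2 → after 3×micro: 2; S2 reads c1=2 → after 1×micro: 2 ⇒ (c0=4, c1=2, c2=2)
[Gauss-Seidel] macro 6: S0 reads c1=2 → after 2×micro: 2; S1 reads c2=2 → after 3×micro: 2; S2 reads c1=2 → after 1×micro: 2 ⇒ (c0=2, c1=2, c2=2)
[Gauss-Seidel] macro 7: S0 reads c1=2 → after 2×micro: 1; S1 reads c2=2 → after 3×micro: 2; S2 reads c1=2 → after 1×micro: 2 ⇒ (c0=1, c1=2, c2=2)
[Gauss-Seidel] macro 8: S0 reads c1=2 → after 2×micro: 4; S1 reads c2=2 → after 3×micro: 2; S2 reads c1=2 → after 1×micro: 2 ⇒ (c0=4, c1=2, c2=2)
[Gauss-Seidel] macro 9: S0 reads c1=2 → after 2×micro: 2; S1 reads c2=2 → after 3×micro: 2; S2 reads c1=2 → after 1×micro: 2 ⇒ (c0=2, c1=2, c2=2)
[Gauss-Seidel] macro 10: S0 reads c1=2 → after 2×micro: 1; S1 reads c2=2 → after 3×micro: 2; S2 reads c1=2 → after 1×micro: 2 ⇒ (c0=1, c1=2, c2=2)

first divergence at macro-step: never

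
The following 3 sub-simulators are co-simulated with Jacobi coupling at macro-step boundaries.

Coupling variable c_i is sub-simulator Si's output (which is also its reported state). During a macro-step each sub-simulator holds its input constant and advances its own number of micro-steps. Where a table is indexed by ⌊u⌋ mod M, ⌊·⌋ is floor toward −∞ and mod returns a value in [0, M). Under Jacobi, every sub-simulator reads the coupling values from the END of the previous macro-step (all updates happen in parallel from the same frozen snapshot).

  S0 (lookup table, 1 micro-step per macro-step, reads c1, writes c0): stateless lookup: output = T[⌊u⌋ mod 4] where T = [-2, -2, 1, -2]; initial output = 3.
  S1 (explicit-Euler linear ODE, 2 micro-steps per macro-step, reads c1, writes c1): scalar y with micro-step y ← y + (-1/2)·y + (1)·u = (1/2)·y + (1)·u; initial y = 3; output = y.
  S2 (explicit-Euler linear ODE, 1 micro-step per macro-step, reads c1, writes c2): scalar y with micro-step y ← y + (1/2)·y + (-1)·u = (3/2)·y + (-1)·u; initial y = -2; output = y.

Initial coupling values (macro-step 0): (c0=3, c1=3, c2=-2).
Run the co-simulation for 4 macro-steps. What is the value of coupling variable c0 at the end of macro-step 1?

c0 at macro-step 1 = -2

macro 1: S0 reads c1=3 → after 1×micro: -2; S1 reads c1=3 → after 2×micro: 21/4; S2 reads c1=3 → after 1×micro: -6 ⇒ (c0=-2, c1=21/4, c2=-6)
macro 2: S0 reads c1=21/4 → after 1×micro: -2; S1 reads c1=21/4 → after 2×micro: 147/16; S2 reads c1=21/4 → after 1×micro: -57/4 ⇒ (c0=-2, c1=147/16, c2=-57/4)
macro 3: S0 reads c1=147/16 → after 1×micro: -2; S1 reads c1=147/16 → after 2×micro: 1029/64; S2 reads c1=147/16 → after 1×micro: -489/16 ⇒ (c0=-2, c1=1029/64, c2=-489/16)
macro 4: S0 reads c1=1029/64 → after 1×micro: -2; S1 reads c1=1029/64 → after 2×micro: 7203/256; S2 reads c1=1029/64 → after 1×micro: -3963/64 ⇒ (c0=-2, c1=7203/256, c2=-3963/64)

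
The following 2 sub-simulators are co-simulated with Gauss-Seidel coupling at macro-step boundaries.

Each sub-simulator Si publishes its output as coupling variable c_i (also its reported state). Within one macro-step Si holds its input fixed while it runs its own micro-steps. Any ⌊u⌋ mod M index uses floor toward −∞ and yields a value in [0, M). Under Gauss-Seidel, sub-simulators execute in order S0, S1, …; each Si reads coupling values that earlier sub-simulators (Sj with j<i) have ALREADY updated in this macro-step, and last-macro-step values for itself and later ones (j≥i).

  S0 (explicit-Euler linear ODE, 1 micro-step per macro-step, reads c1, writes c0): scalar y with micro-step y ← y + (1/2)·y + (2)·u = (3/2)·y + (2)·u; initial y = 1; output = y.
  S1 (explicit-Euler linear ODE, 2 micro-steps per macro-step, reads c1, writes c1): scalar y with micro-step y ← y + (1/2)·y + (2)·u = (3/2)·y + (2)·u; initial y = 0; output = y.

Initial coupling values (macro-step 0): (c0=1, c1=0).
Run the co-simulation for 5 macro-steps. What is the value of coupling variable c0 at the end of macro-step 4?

c0 at macro-step 4 = 81/16

macro 1: S0 reads c1=0 → after 1×micro: 3/2; S1 reads c1=0 → after 2×micro: 0 ⇒ (c0=3/2, c1=0)
macro 2: S0 reads c1=0 → after 1×micro: 9/4; S1 reads c1=0 → after 2×micro: 0 ⇒ (c0=9/4, c1=0)
macro 3: S0 reads c1=0 → after 1×micro: 27/8; S1 reads c1=0 → after 2×micro: 0 ⇒ (c0=27/8, c1=0)
macro 4: S0 reads c1=0 → after 1×micro: 81/16; S1 reads c1=0 → after 2×micro: 0 ⇒ (c0=81/16, c1=0)
macro 5: S0 reads c1=0 → after 1×micro: 243/32; S1 reads c1=0 → after 2×micro: 0 ⇒ (c0=243/32, c1=0)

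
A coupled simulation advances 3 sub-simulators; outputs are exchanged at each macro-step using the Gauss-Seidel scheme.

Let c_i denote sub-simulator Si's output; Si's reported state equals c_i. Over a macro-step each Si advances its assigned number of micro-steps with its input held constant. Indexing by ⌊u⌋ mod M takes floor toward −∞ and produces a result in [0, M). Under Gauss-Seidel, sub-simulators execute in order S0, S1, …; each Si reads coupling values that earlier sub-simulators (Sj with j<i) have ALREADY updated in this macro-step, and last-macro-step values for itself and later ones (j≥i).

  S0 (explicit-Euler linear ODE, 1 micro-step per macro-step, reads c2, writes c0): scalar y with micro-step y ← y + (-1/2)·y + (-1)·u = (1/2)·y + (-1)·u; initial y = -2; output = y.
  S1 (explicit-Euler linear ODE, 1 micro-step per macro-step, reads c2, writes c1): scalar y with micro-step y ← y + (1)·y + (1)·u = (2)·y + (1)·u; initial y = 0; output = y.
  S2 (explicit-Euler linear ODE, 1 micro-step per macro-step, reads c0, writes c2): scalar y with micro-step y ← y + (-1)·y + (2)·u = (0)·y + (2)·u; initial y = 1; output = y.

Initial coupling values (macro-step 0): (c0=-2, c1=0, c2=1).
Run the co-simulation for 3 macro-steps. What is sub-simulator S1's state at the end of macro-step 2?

S1 state at macro-step 2 = -2

macro 1: S0 reads c2=1 → after 1×micro: -2; S1 reads c2=1 → after 1×micro: 1; S2 reads c0=-2 → after 1×micro: -4 ⇒ (c0=-2, c1=1, c2=-4)
macro 2: S0 reads c2=-4 → after 1×micro: 3; S1 reads c2=-4 → after 1×micro: -2; S2 reads c0=3 → after 1×micro: 6 ⇒ (c0=3, c1=-2, c2=6)
macro 3: S0 reads c2=6 → after 1×micro: -9/2; S1 reads c2=6 → after 1×micro: 2; S2 reads c0=-9/2 → after 1×micro: -9 ⇒ (c0=-9/2, c1=2, c2=-9)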